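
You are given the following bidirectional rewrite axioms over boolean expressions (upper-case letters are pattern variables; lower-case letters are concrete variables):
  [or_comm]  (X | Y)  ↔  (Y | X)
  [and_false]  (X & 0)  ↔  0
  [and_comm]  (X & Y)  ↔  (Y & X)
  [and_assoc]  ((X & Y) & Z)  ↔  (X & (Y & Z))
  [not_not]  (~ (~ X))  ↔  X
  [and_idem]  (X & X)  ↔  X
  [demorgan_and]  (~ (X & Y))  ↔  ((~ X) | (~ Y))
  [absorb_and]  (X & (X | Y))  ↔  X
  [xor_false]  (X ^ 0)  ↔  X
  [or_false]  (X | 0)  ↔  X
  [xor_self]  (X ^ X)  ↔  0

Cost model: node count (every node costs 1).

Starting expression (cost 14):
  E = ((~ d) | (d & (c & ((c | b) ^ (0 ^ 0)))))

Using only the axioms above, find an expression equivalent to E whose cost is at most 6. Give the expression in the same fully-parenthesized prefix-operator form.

(1) (0 ^ 0)  =[xor_false →]=  0    ⊢ ((~ d) | (d & (c & ((c | b) ^ 0))))
(2) ((c | b) ^ 0)  =[xor_false →]=  (c | b)    ⊢ ((~ d) | (d & (c & (c | b))))
(3) (c & (c | b))  =[absorb_and →]=  c    ⊢ cost 6, within 6

((~ d) | (d & c))   [cost 6]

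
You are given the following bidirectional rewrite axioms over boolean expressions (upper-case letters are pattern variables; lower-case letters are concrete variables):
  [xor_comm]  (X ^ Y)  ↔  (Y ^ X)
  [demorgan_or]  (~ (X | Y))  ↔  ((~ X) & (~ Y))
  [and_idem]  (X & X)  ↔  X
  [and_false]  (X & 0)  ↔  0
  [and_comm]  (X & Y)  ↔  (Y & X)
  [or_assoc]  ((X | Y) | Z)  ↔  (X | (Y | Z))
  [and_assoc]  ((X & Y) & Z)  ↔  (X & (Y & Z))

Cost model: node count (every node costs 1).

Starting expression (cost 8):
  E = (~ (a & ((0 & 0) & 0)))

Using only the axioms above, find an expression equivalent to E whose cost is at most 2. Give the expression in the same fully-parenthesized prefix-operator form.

1. [and_false →] (0 & 0)  →  0;  E = (~ (a & (0 & 0)))
2. [and_idem →] (0 & 0)  →  0;  E = (~ (a & 0))
3. [and_false →] (a & 0)  →  0;  cost 2 ≤ 2, done

(~ 0)   [cost 2]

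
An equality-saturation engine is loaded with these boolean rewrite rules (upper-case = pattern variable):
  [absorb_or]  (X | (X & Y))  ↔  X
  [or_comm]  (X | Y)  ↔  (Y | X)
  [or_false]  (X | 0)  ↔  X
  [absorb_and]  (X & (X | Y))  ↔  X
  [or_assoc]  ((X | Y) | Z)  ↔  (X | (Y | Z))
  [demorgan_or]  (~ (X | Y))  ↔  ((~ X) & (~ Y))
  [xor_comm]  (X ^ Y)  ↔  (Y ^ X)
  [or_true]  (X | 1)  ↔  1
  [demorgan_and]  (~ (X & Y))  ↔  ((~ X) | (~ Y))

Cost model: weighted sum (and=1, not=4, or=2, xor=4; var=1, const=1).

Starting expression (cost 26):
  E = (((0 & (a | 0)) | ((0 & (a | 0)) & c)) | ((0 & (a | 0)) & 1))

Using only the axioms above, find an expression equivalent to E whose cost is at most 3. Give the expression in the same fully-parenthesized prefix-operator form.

(1) ((0 & (a | 0)) | ((0 & (a | 0)) & c))  =[absorb_or →]=  (0 & (a | 0))    ⊢ ((0 & (a | 0)) | ((0 & (a | 0)) & 1))
(2) ((0 & (a | 0)) | ((0 & (a | 0)) & 1))  =[absorb_or →]=  (0 & (a | 0))
(3) (a | 0)  =[or_false →]=  a    ⊢ cost 3, within 3

(0 & a)   [cost 3]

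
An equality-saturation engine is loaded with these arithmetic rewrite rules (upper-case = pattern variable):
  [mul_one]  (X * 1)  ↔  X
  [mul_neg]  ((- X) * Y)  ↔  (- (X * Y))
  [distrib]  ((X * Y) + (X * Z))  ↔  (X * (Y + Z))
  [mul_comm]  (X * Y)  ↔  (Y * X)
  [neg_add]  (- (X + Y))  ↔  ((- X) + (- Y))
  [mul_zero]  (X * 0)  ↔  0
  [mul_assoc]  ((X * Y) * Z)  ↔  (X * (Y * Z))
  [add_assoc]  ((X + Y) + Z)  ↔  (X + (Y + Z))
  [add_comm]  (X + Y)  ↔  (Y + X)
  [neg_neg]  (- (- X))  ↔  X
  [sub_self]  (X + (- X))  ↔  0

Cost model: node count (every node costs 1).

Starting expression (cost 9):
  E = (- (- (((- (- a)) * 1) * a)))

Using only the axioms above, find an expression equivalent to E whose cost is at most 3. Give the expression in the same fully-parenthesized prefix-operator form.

step 1: mul_one (→) rewrites ((- (- a)) * 1) into (- (- a)), now (- (- ((- (- a)) * a)))
step 2: neg_neg (→) rewrites (- (- a)) into a, now (- (- (a * a)))
step 3: neg_neg (→) rewrites (- (- (a * a))) into (a * a), reaching cost 3 (bound 3)

(a * a)   [cost 3]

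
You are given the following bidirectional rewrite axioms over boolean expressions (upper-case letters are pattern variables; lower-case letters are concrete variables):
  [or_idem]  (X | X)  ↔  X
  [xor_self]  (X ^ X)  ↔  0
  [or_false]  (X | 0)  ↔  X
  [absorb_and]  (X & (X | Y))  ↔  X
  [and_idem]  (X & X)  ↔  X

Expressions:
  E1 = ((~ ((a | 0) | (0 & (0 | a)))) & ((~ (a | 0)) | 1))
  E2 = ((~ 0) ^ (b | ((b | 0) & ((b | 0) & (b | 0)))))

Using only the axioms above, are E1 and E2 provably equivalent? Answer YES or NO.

All listed rules preserve value, hence provable equivalence implies equal values everywhere; look for a separating assignment.
a=0, b=1 gives E1 ↦ 1, E2 ↦ 0; values differ ⇒ not provably equivalent.

NO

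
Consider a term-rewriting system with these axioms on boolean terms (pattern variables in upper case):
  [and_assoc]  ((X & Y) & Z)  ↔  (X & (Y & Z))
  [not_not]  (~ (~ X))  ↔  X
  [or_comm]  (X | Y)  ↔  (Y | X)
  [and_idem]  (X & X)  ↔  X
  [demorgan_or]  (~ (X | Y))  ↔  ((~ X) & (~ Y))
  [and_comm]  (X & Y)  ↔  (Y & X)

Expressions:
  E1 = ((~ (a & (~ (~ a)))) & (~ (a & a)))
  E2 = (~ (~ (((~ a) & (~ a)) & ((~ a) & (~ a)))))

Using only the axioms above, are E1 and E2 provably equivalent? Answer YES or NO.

YES

(1) (~ (~ a))  =[not_not →]=  a    ⊢ ((~ (a & a)) & (~ (a & a)))
(2) ((~ (a & a)) & (~ (a & a)))  =[and_idem →]=  (~ (a & a))
(3) (a & a)  =[and_idem →]=  a    ⊢ (~ a)
(4) a  =[not_not ←]=  (~ (~ a))    ⊢ (~ (~ (~ a)))
(5) (~ a)  =[and_idem ←]=  ((~ a) & (~ a))    ⊢ (~ (~ ((~ a) & (~ a))))
(6) ((~ a) & (~ a))  =[and_idem ←]=  (((~ a) & (~ a)) & ((~ a) & (~ a)))    ⊢ E2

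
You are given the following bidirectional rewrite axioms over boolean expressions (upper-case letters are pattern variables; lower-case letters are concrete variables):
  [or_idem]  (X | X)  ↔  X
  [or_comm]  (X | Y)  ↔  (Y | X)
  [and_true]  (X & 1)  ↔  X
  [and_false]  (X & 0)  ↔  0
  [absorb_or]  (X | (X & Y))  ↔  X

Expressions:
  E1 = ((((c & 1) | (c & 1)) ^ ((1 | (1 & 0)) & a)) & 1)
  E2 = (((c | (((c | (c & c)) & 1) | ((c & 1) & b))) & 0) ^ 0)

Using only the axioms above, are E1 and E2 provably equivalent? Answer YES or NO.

NO

Every axiom is a valid identity, so a rewrite proof would force E1 and E2 to agree under every assignment.
At a=0, b=0, c=1: E1 = 1 but E2 = 0; they differ, so no derivation exists.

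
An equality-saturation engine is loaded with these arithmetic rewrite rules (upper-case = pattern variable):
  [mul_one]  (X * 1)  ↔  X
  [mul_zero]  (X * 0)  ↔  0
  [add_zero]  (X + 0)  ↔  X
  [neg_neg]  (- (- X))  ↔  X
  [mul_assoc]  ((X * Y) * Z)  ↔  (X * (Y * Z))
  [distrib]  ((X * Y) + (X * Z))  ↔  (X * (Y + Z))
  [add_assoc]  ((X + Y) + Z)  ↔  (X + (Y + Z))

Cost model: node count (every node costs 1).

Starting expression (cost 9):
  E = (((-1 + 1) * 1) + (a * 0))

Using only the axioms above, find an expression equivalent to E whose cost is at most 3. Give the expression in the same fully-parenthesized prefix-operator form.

(-1 + 1)   [cost 3]

(1) ((-1 + 1) * 1)  =[mul_one →]=  (-1 + 1)    ⊢ ((-1 + 1) + (a * 0))
(2) (a * 0)  =[mul_zero →]=  0    ⊢ ((-1 + 1) + 0)
(3) ((-1 + 1) + 0)  =[add_zero →]=  (-1 + 1)    ⊢ cost 3, within 3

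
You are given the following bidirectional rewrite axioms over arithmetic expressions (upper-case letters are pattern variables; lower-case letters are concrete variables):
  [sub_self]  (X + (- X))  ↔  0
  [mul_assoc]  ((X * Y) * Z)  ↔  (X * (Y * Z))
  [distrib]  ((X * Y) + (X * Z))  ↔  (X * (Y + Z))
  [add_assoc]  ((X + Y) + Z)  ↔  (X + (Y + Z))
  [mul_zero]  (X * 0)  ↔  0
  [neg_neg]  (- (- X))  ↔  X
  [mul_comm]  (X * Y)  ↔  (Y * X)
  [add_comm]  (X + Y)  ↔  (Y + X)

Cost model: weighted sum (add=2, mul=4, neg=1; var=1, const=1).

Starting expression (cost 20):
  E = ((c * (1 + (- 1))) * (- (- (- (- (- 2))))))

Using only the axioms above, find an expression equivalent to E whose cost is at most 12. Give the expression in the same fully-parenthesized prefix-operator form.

step 1: neg_neg (→) rewrites (- (- (- (- 2)))) into (- (- 2)), now ((c * (1 + (- 1))) * (- (- (- 2))))
step 2: neg_neg (→) rewrites (- (- 2)) into 2, now ((c * (1 + (- 1))) * (- 2))
step 3: sub_self (→) rewrites (1 + (- 1)) into 0, reaching cost 12 (bound 12)

((c * 0) * (- 2))   [cost 12]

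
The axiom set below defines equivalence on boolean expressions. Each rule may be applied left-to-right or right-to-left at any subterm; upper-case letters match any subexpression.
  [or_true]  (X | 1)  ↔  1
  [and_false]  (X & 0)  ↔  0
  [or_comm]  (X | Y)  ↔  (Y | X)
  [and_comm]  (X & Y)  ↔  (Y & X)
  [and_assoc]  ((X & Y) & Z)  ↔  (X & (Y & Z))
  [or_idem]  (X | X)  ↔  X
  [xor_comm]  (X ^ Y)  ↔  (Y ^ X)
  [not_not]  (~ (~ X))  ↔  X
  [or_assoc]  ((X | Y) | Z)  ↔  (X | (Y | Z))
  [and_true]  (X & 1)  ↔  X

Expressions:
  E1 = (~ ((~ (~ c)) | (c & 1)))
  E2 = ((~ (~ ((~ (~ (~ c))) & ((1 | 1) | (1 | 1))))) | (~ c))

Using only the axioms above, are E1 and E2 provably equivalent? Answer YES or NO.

1. [and_true →] (c & 1)  →  c;  E1 = (~ ((~ (~ c)) | c))
2. [not_not →] (~ (~ c))  →  c;  E1 = (~ (c | c))
3. [or_idem →] (c | c)  →  c;  E1 = (~ c)
4. [or_idem ←] (~ c)  →  ((~ c) | (~ c))
5. [and_true ←] (~ c)  →  ((~ c) & 1);  E1 = (((~ c) & 1) | (~ c))
6. [not_not ←] c  →  (~ (~ c));  E1 = (((~ (~ (~ c))) & 1) | (~ c))
7. [or_idem ←] 1  →  (1 | 1);  E1 = (((~ (~ (~ c))) & (1 | 1)) | (~ c))
8. [or_idem ←] (1 | 1)  →  ((1 | 1) | (1 | 1));  E1 = (((~ (~ (~ c))) & ((1 | 1) | (1 | 1))) | (~ c))
9. [not_not ←] ((~ (~ (~ c))) & ((1 | 1) | (1 | 1)))  →  (~ (~ ((~ (~ (~ c))) & ((1 | 1) | (1 | 1)))));  this is E2

YES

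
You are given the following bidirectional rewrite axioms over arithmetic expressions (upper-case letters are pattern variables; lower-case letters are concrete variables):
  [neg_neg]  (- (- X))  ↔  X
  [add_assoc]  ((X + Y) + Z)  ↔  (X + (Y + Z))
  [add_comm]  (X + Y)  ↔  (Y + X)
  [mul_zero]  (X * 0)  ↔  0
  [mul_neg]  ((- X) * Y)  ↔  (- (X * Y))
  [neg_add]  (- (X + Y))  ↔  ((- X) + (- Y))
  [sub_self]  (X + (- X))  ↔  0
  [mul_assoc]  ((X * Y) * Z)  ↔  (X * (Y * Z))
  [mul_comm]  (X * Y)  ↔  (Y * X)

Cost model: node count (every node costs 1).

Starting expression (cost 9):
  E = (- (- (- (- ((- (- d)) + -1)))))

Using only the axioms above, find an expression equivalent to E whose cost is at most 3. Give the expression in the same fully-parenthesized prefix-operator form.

(1) (- (- (- (- ((- (- d)) + -1)))))  =[neg_neg →]=  (- (- ((- (- d)) + -1)))
(2) (- (- ((- (- d)) + -1)))  =[neg_neg →]=  ((- (- d)) + -1)
(3) (- (- d))  =[neg_neg →]=  d    ⊢ cost 3, within 3

(d + -1)   [cost 3]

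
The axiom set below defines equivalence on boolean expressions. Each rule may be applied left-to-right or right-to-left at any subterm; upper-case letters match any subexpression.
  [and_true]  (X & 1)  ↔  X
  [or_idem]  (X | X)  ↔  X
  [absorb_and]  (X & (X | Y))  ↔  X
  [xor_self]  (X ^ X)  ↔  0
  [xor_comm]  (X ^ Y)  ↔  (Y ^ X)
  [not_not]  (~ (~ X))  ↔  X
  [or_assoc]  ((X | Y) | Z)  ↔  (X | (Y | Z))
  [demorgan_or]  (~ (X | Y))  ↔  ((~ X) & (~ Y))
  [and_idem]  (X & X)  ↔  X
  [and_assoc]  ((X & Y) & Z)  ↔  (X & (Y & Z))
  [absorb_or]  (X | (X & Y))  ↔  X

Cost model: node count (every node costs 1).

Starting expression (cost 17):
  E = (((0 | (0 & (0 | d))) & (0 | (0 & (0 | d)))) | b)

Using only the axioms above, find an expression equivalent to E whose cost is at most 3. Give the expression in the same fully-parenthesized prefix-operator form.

(0 | b)   [cost 3]

(1) ((0 | (0 & (0 | d))) & (0 | (0 & (0 | d))))  =[and_idem →]=  (0 | (0 & (0 | d)))    ⊢ ((0 | (0 & (0 | d))) | b)
(2) (0 & (0 | d))  =[absorb_and →]=  0    ⊢ ((0 | 0) | b)
(3) (0 | 0)  =[or_idem →]=  0    ⊢ cost 3, within 3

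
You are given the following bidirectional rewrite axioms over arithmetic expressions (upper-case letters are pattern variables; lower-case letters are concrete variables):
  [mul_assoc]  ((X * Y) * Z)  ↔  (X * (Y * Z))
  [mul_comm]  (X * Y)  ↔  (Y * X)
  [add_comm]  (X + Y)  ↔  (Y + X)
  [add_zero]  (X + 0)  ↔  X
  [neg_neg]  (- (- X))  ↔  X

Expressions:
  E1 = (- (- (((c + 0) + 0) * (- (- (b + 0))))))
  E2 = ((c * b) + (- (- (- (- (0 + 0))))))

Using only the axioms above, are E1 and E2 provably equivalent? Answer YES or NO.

(1) (b + 0)  =[add_zero →]=  b    ⊢ (- (- (((c + 0) + 0) * (- (- b)))))
(2) (- (- b))  =[neg_neg →]=  b    ⊢ (- (- (((c + 0) + 0) * b)))
(3) ((c + 0) + 0)  =[add_zero →]=  (c + 0)    ⊢ (- (- ((c + 0) * b)))
(4) (c + 0)  =[add_zero →]=  c    ⊢ (- (- (c * b)))
(5) (- (- (c * b)))  =[neg_neg →]=  (c * b)
(6) (c * b)  =[add_zero ←]=  ((c * b) + 0)
(7) 0  =[neg_neg ←]=  (- (- 0))    ⊢ ((c * b) + (- (- 0)))
(8) (- (- 0))  =[neg_neg ←]=  (- (- (- (- 0))))    ⊢ ((c * b) + (- (- (- (- 0)))))
(9) 0  =[add_zero ←]=  (0 + 0)    ⊢ E2

YES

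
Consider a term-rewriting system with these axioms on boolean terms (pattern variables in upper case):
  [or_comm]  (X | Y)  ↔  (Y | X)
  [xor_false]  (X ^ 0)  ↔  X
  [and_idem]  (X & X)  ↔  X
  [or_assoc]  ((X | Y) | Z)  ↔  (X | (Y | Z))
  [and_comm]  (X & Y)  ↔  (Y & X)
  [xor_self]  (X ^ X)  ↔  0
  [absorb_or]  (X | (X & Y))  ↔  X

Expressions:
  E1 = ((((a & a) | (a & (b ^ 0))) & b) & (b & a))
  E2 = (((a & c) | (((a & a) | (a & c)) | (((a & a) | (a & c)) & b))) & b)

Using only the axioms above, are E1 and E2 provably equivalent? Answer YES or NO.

1. [xor_false →] (b ^ 0)  →  b;  E1 = ((((a & a) | (a & b)) & b) & (b & a))
2. [and_comm →] (b & a)  →  (a & b);  E1 = ((((a & a) | (a & b)) & b) & (a & b))
3. [and_idem →] (a & a)  →  a;  E1 = (((a | (a & b)) & b) & (a & b))
4. [absorb_or →] (a | (a & b))  →  a;  E1 = ((a & b) & (a & b))
5. [and_idem →] ((a & b) & (a & b))  →  (a & b)
6. [absorb_or ←] a  →  (a | (a & c));  E1 = ((a | (a & c)) & b)
7. [absorb_or ←] a  →  (a | (a & c));  E1 = (((a | (a & c)) | (a & c)) & b)
8. [or_comm →] ((a | (a & c)) | (a & c))  →  ((a & c) | (a | (a & c)));  E1 = (((a & c) | (a | (a & c))) & b)
9. [and_idem ←] a  →  (a & a);  E1 = (((a & c) | ((a & a) | (a & c))) & b)
10. [absorb_or ←] ((a & a) | (a & c))  →  (((a & a) | (a & c)) | (((a & a) | (a & c)) & b));  this is E2

YES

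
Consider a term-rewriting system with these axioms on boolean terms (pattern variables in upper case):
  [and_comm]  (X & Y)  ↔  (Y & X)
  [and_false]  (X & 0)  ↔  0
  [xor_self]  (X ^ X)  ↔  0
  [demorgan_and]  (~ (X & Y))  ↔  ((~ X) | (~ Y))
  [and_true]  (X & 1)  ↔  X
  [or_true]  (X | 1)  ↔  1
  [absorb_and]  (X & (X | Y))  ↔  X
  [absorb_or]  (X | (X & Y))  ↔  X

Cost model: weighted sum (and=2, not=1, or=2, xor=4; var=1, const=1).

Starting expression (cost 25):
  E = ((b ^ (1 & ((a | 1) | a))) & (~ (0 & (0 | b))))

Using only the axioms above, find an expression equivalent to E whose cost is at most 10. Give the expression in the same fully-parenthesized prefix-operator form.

1. [or_true →] (a | 1)  →  1;  E = ((b ^ (1 & (1 | a))) & (~ (0 & (0 | b))))
2. [absorb_and →] (1 & (1 | a))  →  1;  E = ((b ^ 1) & (~ (0 & (0 | b))))
3. [absorb_and →] (0 & (0 | b))  →  0;  cost 10 ≤ 10, done

((b ^ 1) & (~ 0))   [cost 10]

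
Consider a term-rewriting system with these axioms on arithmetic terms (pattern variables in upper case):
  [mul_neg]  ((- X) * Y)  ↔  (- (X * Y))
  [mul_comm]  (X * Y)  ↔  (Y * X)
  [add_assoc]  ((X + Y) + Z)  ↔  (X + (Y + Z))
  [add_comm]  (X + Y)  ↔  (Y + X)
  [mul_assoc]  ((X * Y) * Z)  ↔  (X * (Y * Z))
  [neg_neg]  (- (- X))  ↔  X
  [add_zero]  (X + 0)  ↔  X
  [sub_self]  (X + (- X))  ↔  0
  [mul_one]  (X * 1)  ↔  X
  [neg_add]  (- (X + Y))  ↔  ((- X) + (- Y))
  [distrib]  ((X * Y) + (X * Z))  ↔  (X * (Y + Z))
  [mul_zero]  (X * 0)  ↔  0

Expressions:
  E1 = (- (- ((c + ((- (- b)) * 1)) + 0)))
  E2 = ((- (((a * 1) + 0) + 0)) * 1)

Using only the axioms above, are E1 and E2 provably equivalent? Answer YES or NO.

All listed rules preserve value, hence provable equivalence implies equal values everywhere; look for a separating assignment.
a=0, b=0, c=1 gives E1 ↦ 1, E2 ↦ 0; values differ ⇒ not provably equivalent.

NO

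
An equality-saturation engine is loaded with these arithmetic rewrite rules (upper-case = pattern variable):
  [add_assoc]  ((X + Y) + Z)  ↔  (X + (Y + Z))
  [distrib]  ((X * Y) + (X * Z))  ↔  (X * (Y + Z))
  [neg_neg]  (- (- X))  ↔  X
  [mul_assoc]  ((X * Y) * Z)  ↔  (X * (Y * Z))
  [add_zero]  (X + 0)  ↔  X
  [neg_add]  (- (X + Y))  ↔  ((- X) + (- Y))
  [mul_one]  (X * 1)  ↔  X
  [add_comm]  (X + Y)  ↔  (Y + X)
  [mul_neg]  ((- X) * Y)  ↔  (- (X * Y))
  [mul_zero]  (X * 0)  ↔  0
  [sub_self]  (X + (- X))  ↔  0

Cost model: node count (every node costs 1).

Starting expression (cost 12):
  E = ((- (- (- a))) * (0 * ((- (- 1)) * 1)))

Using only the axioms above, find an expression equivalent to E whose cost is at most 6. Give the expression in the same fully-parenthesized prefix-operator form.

(1) ((- (- 1)) * 1)  =[mul_one →]=  (- (- 1))    ⊢ ((- (- (- a))) * (0 * (- (- 1))))
(2) (- (- 1))  =[neg_neg →]=  1    ⊢ ((- (- (- a))) * (0 * 1))
(3) (- (- a))  =[neg_neg →]=  a    ⊢ cost 6, within 6

((- a) * (0 * 1))   [cost 6]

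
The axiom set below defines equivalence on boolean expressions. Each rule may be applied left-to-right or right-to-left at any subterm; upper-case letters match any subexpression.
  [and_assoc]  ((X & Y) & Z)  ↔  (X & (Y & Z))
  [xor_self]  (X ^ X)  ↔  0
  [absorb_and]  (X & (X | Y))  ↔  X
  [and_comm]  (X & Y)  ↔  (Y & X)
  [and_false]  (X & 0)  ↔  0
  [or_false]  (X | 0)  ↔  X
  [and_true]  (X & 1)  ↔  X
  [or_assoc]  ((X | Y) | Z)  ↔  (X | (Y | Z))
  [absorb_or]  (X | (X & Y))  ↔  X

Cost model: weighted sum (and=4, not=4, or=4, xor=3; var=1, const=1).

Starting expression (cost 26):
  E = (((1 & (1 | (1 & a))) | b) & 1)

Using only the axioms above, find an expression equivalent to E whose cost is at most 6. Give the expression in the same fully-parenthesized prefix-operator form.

(1 | b)   [cost 6]

1. [absorb_or →] (1 | (1 & a))  →  1;  E = (((1 & 1) | b) & 1)
2. [and_true →] (1 & 1)  →  1;  E = ((1 | b) & 1)
3. [and_true →] ((1 | b) & 1)  →  (1 | b);  cost 6 ≤ 6, done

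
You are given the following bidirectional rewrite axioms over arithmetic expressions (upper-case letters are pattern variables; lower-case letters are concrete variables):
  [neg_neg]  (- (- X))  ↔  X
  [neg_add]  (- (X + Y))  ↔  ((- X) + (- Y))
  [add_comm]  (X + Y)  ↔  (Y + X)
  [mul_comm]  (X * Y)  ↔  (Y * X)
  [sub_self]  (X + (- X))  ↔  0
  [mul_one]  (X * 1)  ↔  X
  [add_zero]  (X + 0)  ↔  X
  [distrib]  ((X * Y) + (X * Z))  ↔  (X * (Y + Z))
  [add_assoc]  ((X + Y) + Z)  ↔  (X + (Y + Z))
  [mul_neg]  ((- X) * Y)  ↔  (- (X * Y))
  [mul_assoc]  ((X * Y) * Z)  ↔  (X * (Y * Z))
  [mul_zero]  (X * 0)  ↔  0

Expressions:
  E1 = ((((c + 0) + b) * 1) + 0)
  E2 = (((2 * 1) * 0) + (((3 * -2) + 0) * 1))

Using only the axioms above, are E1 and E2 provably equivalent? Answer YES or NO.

NO

The axioms are sound identities: if E1 ↔* E2 then E1 and E2 evaluate identically under any assignment.
Under b=0, c=0: E1 evaluates to 0, E2 to -6. Distinct ⇒ no rewrite sequence connects them.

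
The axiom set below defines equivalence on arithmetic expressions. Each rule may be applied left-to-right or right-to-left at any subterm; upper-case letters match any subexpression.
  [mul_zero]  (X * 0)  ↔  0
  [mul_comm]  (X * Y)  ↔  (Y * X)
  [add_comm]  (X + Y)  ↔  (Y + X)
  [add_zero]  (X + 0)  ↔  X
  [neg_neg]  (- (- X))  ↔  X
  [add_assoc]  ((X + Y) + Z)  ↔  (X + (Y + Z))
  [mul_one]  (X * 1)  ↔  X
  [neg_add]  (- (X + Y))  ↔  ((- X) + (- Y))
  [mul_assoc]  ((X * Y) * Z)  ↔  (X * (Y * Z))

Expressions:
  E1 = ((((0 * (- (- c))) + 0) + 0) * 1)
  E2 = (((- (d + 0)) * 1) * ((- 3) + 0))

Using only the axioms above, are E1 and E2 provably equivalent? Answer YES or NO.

NO

Every axiom is a valid identity, so a rewrite proof would force E1 and E2 to agree under every assignment.
At c=0, d=1: E1 = 0 but E2 = 3; they differ, so no derivation exists.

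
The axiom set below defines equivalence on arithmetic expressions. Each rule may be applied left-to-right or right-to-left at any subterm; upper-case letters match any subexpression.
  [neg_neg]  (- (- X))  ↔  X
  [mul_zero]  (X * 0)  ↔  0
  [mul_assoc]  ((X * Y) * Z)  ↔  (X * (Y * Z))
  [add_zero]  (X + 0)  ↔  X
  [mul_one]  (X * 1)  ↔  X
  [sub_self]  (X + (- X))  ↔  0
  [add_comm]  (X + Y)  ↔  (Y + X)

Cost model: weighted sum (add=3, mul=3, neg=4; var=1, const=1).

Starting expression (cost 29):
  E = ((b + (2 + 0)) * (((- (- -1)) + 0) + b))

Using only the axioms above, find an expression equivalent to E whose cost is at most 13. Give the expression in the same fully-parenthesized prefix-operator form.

(1) (2 + 0)  =[add_zero →]=  2    ⊢ ((b + 2) * (((- (- -1)) + 0) + b))
(2) (- (- -1))  =[neg_neg →]=  -1    ⊢ ((b + 2) * ((-1 + 0) + b))
(3) (-1 + 0)  =[add_zero →]=  -1    ⊢ cost 13, within 13

((b + 2) * (-1 + b))   [cost 13]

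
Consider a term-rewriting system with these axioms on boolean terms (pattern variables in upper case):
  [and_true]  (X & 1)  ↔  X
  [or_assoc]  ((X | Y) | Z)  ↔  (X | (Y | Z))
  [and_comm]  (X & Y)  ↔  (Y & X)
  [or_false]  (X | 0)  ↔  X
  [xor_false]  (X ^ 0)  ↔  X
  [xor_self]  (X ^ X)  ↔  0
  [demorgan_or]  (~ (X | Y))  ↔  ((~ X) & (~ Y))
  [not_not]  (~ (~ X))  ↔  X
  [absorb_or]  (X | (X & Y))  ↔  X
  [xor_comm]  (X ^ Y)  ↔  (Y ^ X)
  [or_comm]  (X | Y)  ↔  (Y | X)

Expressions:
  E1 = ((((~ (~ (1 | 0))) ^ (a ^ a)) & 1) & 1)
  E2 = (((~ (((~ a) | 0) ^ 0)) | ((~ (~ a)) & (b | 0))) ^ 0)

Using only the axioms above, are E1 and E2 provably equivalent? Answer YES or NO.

NO

The axioms are sound identities: if E1 ↔* E2 then E1 and E2 evaluate identically under any assignment.
Under a=0, b=0: E1 evaluates to 1, E2 to 0. Distinct ⇒ no rewrite sequence connects them.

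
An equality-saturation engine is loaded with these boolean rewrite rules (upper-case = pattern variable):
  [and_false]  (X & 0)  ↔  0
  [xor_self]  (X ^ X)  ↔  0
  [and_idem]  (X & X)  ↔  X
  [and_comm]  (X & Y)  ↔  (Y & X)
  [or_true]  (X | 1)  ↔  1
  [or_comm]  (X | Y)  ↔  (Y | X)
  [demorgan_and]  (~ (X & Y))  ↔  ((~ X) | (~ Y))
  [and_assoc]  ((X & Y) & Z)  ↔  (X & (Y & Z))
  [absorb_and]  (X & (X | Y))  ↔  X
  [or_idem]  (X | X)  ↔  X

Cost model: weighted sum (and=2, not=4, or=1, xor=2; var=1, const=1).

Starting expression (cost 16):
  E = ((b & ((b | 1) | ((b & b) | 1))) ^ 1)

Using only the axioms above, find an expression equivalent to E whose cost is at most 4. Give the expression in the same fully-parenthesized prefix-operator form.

1. [and_idem →] (b & b)  →  b;  E = ((b & ((b | 1) | (b | 1))) ^ 1)
2. [or_idem →] ((b | 1) | (b | 1))  →  (b | 1);  E = ((b & (b | 1)) ^ 1)
3. [absorb_and →] (b & (b | 1))  →  b;  cost 4 ≤ 4, done

(b ^ 1)   [cost 4]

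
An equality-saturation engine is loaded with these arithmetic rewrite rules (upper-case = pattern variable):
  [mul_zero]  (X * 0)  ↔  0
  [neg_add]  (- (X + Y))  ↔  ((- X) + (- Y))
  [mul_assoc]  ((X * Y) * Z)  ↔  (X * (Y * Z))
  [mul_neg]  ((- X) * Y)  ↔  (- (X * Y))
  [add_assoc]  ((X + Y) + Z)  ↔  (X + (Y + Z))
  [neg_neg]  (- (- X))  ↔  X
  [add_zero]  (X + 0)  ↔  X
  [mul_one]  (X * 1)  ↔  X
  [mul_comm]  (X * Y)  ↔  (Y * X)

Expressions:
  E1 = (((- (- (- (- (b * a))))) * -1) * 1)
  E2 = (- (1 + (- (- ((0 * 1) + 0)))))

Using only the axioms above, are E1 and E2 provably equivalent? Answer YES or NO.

Every axiom is a valid identity, so a rewrite proof would force E1 and E2 to agree under every assignment.
At a=0, b=0: E1 = 0 but E2 = -1; they differ, so no derivation exists.

NO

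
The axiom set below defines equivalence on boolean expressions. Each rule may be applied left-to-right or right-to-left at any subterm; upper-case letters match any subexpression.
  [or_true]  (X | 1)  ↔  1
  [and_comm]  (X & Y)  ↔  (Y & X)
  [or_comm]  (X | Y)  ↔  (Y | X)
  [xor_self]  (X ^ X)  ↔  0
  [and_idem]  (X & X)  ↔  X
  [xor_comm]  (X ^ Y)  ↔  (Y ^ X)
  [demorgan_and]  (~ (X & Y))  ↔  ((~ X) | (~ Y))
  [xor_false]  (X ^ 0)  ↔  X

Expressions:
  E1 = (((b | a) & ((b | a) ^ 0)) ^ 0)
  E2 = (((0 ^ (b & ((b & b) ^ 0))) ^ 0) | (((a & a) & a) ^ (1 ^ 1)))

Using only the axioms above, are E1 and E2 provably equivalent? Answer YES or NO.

YES

1. [xor_false →] ((b | a) ^ 0)  →  (b | a);  E1 = (((b | a) & (b | a)) ^ 0)
2. [and_idem →] ((b | a) & (b | a))  →  (b | a);  E1 = ((b | a) ^ 0)
3. [xor_false →] ((b | a) ^ 0)  →  (b | a)
4. [xor_false ←] b  →  (b ^ 0);  E1 = ((b ^ 0) | a)
5. [xor_comm →] (b ^ 0)  →  (0 ^ b);  E1 = ((0 ^ b) | a)
6. [and_idem ←] b  →  (b & b);  E1 = ((0 ^ (b & b)) | a)
7. [and_idem ←] a  →  (a & a);  E1 = ((0 ^ (b & b)) | (a & a))
8. [xor_false ←] (0 ^ (b & b))  →  ((0 ^ (b & b)) ^ 0);  E1 = (((0 ^ (b & b)) ^ 0) | (a & a))
9. [xor_false ←] (a & a)  →  ((a & a) ^ 0);  E1 = (((0 ^ (b & b)) ^ 0) | ((a & a) ^ 0))
10. [and_idem ←] b  →  (b & b);  E1 = (((0 ^ (b & (b & b))) ^ 0) | ((a & a) ^ 0))
11. [and_idem ←] a  →  (a & a);  E1 = (((0 ^ (b & (b & b))) ^ 0) | (((a & a) & a) ^ 0))
12. [xor_self ←] 0  →  (1 ^ 1);  E1 = (((0 ^ (b & (b & b))) ^ 0) | (((a & a) & a) ^ (1 ^ 1)))
13. [xor_false ←] (b & b)  →  ((b & b) ^ 0);  this is E2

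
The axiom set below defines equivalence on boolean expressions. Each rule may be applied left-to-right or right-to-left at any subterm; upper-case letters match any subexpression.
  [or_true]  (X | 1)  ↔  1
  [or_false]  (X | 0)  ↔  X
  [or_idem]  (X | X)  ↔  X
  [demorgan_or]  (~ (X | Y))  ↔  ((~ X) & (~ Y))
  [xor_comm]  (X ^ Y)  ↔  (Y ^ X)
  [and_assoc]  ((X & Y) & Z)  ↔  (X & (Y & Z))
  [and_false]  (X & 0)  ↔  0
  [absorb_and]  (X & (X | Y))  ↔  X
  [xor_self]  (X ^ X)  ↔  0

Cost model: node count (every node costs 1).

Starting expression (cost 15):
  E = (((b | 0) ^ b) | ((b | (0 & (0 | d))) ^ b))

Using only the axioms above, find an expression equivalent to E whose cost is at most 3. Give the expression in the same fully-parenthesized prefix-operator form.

(b ^ b)   [cost 3]

step 1: absorb_and (→) rewrites (0 & (0 | d)) into 0, now (((b | 0) ^ b) | ((b | 0) ^ b))
step 2: or_idem (→) rewrites (((b | 0) ^ b) | ((b | 0) ^ b)) into ((b | 0) ^ b)
step 3: or_false (→) rewrites (b | 0) into b, reaching cost 3 (bound 3)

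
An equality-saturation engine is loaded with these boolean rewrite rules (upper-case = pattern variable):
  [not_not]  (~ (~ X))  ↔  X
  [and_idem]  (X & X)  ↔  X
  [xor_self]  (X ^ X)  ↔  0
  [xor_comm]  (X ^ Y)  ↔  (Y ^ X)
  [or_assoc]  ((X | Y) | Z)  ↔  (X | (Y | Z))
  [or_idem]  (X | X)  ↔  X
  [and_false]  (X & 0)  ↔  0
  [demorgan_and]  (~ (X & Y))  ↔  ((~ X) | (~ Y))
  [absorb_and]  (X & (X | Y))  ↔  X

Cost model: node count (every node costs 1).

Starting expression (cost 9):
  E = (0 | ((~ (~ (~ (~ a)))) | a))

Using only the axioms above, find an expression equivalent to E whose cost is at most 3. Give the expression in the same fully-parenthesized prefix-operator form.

(0 | a)   [cost 3]

step 1: not_not (→) rewrites (~ (~ (~ a))) into (~ a), now (0 | ((~ (~ a)) | a))
step 2: not_not (→) rewrites (~ (~ a)) into a, now (0 | (a | a))
step 3: or_idem (→) rewrites (a | a) into a, reaching cost 3 (bound 3)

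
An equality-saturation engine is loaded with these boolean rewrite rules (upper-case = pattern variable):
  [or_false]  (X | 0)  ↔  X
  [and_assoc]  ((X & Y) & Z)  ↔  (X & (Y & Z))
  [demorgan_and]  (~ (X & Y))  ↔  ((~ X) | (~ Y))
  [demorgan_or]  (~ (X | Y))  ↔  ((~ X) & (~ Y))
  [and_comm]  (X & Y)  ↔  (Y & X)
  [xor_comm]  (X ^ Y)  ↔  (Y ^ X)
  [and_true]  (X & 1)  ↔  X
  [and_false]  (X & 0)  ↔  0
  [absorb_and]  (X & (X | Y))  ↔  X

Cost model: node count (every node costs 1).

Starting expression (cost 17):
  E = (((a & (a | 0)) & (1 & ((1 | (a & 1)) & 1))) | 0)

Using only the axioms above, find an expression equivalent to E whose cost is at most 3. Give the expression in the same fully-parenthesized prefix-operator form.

(a & 1)   [cost 3]

step 1: and_true (→) rewrites ((1 | (a & 1)) & 1) into (1 | (a & 1)), now (((a & (a | 0)) & (1 & (1 | (a & 1)))) | 0)
step 2: or_false (→) rewrites (((a & (a | 0)) & (1 & (1 | (a & 1)))) | 0) into ((a & (a | 0)) & (1 & (1 | (a & 1))))
step 3: absorb_and (→) rewrites (a & (a | 0)) into a, now (a & (1 & (1 | (a & 1))))
step 4: and_true (→) rewrites (a & 1) into a, now (a & (1 & (1 | a)))
step 5: absorb_and (→) rewrites (1 & (1 | a)) into 1, reaching cost 3 (bound 3)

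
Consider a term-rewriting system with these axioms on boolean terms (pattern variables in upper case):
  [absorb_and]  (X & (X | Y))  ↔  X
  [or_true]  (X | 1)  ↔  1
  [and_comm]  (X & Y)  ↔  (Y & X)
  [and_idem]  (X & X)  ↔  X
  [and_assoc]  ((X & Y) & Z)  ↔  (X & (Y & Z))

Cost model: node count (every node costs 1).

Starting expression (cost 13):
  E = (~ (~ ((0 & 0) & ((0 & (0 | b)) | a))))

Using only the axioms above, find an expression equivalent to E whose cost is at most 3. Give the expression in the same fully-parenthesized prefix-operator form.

(~ (~ 0))   [cost 3]

(1) (0 & 0)  =[and_idem →]=  0    ⊢ (~ (~ (0 & ((0 & (0 | b)) | a))))
(2) (0 & (0 | b))  =[absorb_and →]=  0    ⊢ (~ (~ (0 & (0 | a))))
(3) (0 & (0 | a))  =[absorb_and →]=  0    ⊢ cost 3, within 3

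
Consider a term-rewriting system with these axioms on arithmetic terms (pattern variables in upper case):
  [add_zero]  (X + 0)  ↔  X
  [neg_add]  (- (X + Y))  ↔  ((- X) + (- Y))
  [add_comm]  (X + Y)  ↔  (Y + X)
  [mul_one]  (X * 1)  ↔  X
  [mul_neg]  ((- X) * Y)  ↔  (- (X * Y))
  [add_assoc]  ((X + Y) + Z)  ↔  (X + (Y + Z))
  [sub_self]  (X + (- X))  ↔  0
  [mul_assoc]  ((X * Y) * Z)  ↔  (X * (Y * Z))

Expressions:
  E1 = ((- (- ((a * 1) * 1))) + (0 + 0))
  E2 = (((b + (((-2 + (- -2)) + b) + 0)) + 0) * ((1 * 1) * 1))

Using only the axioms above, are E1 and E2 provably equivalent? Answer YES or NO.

The axioms are sound identities: if E1 ↔* E2 then E1 and E2 evaluate identically under any assignment.
Under a=0, b=1: E1 evaluates to 0, E2 to 2. Distinct ⇒ no rewrite sequence connects them.

NO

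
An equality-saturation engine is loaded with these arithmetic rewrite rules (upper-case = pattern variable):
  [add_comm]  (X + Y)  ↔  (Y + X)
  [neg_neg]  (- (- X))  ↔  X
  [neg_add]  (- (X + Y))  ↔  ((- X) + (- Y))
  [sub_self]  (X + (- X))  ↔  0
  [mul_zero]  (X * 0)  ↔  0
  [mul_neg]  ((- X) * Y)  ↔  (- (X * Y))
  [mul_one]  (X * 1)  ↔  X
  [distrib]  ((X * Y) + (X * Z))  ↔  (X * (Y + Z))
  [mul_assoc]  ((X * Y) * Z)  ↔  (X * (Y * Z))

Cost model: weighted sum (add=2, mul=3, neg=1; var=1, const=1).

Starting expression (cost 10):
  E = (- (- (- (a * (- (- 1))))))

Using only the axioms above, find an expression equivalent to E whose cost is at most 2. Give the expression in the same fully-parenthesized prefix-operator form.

(- a)   [cost 2]

(1) (- (- (- (a * (- (- 1))))))  =[neg_neg →]=  (- (a * (- (- 1))))
(2) (- (- 1))  =[neg_neg →]=  1    ⊢ (- (a * 1))
(3) (a * 1)  =[mul_one →]=  a    ⊢ cost 2, within 2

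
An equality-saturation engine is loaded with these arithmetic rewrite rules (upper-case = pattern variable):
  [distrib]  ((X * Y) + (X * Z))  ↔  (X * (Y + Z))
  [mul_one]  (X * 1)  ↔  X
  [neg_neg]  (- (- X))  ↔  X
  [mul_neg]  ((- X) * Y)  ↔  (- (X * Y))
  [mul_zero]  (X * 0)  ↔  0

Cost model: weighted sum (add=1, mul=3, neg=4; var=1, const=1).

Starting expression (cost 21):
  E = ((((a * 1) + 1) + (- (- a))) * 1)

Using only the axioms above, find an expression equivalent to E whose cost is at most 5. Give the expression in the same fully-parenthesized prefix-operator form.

1. [mul_one →] (a * 1)  →  a;  E = (((a + 1) + (- (- a))) * 1)
2. [mul_one →] (((a + 1) + (- (- a))) * 1)  →  ((a + 1) + (- (- a)))
3. [neg_neg →] (- (- a))  →  a;  cost 5 ≤ 5, done

((a + 1) + a)   [cost 5]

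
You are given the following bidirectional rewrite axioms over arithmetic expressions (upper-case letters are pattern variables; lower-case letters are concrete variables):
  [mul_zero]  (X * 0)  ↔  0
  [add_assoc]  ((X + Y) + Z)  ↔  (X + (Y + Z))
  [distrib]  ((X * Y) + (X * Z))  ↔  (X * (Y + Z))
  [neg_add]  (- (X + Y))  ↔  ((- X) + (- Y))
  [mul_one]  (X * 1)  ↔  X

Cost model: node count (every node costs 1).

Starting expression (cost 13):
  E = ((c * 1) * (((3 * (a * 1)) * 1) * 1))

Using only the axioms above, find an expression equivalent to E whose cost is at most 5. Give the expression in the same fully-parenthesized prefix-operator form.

(c * (3 * a))   [cost 5]

1. [mul_one →] (a * 1)  →  a;  E = ((c * 1) * (((3 * a) * 1) * 1))
2. [mul_one →] ((3 * a) * 1)  →  (3 * a);  E = ((c * 1) * ((3 * a) * 1))
3. [mul_one →] ((3 * a) * 1)  →  (3 * a);  E = ((c * 1) * (3 * a))
4. [mul_one →] (c * 1)  →  c;  cost 5 ≤ 5, done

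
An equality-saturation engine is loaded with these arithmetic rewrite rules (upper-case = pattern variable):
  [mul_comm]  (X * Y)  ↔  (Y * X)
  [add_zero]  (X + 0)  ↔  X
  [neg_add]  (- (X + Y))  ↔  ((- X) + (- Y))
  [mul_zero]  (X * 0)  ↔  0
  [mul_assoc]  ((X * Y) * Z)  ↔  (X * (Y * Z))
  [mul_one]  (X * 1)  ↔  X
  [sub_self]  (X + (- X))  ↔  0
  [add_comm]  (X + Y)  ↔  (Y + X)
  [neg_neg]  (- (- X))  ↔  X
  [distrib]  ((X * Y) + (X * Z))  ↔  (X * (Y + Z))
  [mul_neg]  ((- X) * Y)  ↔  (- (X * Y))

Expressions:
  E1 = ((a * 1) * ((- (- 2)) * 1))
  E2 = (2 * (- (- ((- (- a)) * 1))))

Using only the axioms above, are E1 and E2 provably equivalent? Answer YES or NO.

1. [mul_one →] ((- (- 2)) * 1)  →  (- (- 2));  E1 = ((a * 1) * (- (- 2)))
2. [neg_neg →] (- (- 2))  →  2;  E1 = ((a * 1) * 2)
3. [mul_comm →] ((a * 1) * 2)  →  (2 * (a * 1))
4. [neg_neg ←] a  →  (- (- a));  E1 = (2 * ((- (- a)) * 1))
5. [neg_neg ←] ((- (- a)) * 1)  →  (- (- ((- (- a)) * 1)));  this is E2

YES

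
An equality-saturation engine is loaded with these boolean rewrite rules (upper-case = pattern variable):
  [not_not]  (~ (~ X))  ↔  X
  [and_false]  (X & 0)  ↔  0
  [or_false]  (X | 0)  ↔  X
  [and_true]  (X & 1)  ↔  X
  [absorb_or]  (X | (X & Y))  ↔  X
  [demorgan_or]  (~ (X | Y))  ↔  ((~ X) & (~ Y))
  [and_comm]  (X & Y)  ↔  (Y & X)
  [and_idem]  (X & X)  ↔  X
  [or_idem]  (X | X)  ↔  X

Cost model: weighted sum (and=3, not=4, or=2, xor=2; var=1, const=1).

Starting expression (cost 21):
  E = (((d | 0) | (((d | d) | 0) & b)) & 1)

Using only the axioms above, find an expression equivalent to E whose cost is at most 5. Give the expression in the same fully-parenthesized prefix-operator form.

1. [or_idem →] (d | d)  →  d;  E = (((d | 0) | ((d | 0) & b)) & 1)
2. [absorb_or →] ((d | 0) | ((d | 0) & b))  →  (d | 0);  E = ((d | 0) & 1)
3. [or_false →] (d | 0)  →  d;  cost 5 ≤ 5, done

(d & 1)   [cost 5]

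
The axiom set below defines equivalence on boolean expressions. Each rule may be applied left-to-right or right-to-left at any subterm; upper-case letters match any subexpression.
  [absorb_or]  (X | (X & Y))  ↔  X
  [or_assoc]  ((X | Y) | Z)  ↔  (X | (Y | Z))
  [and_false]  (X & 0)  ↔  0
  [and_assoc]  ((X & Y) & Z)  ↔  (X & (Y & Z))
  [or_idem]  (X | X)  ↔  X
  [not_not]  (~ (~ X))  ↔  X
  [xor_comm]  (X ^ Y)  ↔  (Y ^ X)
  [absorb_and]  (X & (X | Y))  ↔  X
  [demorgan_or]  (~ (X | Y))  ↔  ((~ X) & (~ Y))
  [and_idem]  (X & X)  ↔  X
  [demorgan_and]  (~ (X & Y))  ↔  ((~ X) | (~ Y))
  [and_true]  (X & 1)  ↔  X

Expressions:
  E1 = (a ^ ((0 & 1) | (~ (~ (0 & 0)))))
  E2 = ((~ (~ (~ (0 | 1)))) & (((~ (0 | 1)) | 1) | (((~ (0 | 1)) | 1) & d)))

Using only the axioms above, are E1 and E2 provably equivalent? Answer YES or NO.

The axioms are sound identities: if E1 ↔* E2 then E1 and E2 evaluate identically under any assignment.
Under a=1, d=0: E1 evaluates to 1, E2 to 0. Distinct ⇒ no rewrite sequence connects them.

NO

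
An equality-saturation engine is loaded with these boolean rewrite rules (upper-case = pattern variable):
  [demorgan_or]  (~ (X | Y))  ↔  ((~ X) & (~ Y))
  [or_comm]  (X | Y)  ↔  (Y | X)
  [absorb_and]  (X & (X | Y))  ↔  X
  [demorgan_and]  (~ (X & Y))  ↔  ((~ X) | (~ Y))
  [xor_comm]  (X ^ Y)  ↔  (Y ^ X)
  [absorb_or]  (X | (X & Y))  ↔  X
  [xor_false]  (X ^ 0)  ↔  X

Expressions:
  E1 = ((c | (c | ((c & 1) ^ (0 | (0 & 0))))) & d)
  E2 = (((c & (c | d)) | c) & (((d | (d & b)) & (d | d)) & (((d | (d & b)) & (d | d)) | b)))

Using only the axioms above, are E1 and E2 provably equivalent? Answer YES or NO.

(1) (0 | (0 & 0))  =[absorb_or →]=  0    ⊢ ((c | (c | ((c & 1) ^ 0))) & d)
(2) ((c & 1) ^ 0)  =[xor_false →]=  (c & 1)    ⊢ ((c | (c | (c & 1))) & d)
(3) (c | (c & 1))  =[absorb_or →]=  c    ⊢ ((c | c) & d)
(4) d  =[absorb_and ←]=  (d & (d | d))    ⊢ ((c | c) & (d & (d | d)))
(5) d  =[absorb_or ←]=  (d | (d & b))    ⊢ ((c | c) & ((d | (d & b)) & (d | d)))
(6) c  =[absorb_and ←]=  (c & (c | d))    ⊢ (((c & (c | d)) | c) & ((d | (d & b)) & (d | d)))
(7) ((d | (d & b)) & (d | d))  =[absorb_and ←]=  (((d | (d & b)) & (d | d)) & (((d | (d & b)) & (d | d)) | b))    ⊢ E2

YES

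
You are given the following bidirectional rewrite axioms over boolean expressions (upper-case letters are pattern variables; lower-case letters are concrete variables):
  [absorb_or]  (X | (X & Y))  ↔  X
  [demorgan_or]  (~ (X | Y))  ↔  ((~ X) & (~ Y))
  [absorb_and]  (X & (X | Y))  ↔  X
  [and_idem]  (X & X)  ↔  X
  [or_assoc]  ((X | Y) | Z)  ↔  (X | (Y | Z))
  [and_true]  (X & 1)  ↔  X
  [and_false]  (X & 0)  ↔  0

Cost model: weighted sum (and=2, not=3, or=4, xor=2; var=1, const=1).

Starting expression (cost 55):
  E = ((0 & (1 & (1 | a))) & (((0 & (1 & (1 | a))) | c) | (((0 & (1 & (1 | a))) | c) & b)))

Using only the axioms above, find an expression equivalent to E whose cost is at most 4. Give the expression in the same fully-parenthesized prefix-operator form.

(0 & 1)   [cost 4]

step 1: absorb_or (→) rewrites (((0 & (1 & (1 | a))) | c) | (((0 & (1 & (1 | a))) | c) & b)) into ((0 & (1 & (1 | a))) | c), now ((0 & (1 & (1 | a))) & ((0 & (1 & (1 | a))) | c))
step 2: absorb_and (→) rewrites ((0 & (1 & (1 | a))) & ((0 & (1 & (1 | a))) | c)) into (0 & (1 & (1 | a)))
step 3: absorb_and (→) rewrites (1 & (1 | a)) into 1, reaching cost 4 (bound 4)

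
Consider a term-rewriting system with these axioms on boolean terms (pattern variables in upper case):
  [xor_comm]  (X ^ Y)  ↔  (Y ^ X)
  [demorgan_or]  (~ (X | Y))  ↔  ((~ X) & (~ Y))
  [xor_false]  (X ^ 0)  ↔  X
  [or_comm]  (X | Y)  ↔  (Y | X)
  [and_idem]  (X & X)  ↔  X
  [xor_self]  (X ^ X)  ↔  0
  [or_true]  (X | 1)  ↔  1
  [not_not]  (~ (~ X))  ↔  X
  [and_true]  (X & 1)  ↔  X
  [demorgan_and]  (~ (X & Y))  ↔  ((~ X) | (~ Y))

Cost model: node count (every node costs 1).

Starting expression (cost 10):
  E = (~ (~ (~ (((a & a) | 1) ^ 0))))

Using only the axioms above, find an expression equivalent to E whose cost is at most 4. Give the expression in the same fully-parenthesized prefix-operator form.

step 1: xor_false (→) rewrites (((a & a) | 1) ^ 0) into ((a & a) | 1), now (~ (~ (~ ((a & a) | 1))))
step 2: and_idem (→) rewrites (a & a) into a, now (~ (~ (~ (a | 1))))
step 3: not_not (→) rewrites (~ (~ (a | 1))) into (a | 1), reaching cost 4 (bound 4)

(~ (a | 1))   [cost 4]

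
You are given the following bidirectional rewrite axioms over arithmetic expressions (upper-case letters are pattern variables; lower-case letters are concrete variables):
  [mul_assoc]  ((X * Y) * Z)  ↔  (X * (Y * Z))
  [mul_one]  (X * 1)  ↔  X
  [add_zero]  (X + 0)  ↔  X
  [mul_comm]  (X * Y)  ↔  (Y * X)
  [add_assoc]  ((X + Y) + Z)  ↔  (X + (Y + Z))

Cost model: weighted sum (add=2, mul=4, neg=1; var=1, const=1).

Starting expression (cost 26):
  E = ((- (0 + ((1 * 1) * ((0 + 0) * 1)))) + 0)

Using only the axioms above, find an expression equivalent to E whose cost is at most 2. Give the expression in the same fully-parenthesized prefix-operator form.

step 1: add_zero (→) rewrites ((- (0 + ((1 * 1) * ((0 + 0) * 1)))) + 0) into (- (0 + ((1 * 1) * ((0 + 0) * 1))))
step 2: mul_one (→) rewrites (1 * 1) into 1, now (- (0 + (1 * ((0 + 0) * 1))))
step 3: mul_one (→) rewrites ((0 + 0) * 1) into (0 + 0), now (- (0 + (1 * (0 + 0))))
step 4: mul_comm (→) rewrites (1 * (0 + 0)) into ((0 + 0) * 1), now (- (0 + ((0 + 0) * 1)))
step 5: mul_one (→) rewrites ((0 + 0) * 1) into (0 + 0), now (- (0 + (0 + 0)))
step 6: add_zero (→) rewrites (0 + 0) into 0, now (- (0 + 0))
step 7: add_zero (→) rewrites (0 + 0) into 0, reaching cost 2 (bound 2)

(- 0)   [cost 2]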